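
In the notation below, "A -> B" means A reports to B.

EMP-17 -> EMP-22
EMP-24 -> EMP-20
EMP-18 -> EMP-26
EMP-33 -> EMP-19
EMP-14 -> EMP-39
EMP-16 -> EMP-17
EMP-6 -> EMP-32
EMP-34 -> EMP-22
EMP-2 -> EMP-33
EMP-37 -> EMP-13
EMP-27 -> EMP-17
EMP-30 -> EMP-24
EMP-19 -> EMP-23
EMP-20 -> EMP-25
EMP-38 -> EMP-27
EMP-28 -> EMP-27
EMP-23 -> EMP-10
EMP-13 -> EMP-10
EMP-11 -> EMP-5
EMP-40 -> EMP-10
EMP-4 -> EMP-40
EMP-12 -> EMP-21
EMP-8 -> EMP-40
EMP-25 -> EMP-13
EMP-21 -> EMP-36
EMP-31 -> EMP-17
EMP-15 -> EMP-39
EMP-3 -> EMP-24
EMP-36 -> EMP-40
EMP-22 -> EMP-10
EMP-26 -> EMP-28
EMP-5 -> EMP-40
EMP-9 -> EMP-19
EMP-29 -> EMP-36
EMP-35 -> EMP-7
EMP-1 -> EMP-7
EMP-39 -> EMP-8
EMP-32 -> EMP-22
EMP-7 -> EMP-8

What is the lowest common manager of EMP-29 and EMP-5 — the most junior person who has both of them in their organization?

EMP-40

EMP-29's chain of managers is EMP-36, EMP-40, EMP-10. EMP-5's chain of managers is EMP-40, EMP-10. The first manager that appears in both chains is EMP-40.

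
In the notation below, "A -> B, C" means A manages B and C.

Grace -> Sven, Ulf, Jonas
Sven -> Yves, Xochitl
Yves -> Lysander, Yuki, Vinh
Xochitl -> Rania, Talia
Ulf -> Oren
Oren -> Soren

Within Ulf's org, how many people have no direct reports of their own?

1

The only person in Ulf's organization with no one reporting to them is Soren. That is 1.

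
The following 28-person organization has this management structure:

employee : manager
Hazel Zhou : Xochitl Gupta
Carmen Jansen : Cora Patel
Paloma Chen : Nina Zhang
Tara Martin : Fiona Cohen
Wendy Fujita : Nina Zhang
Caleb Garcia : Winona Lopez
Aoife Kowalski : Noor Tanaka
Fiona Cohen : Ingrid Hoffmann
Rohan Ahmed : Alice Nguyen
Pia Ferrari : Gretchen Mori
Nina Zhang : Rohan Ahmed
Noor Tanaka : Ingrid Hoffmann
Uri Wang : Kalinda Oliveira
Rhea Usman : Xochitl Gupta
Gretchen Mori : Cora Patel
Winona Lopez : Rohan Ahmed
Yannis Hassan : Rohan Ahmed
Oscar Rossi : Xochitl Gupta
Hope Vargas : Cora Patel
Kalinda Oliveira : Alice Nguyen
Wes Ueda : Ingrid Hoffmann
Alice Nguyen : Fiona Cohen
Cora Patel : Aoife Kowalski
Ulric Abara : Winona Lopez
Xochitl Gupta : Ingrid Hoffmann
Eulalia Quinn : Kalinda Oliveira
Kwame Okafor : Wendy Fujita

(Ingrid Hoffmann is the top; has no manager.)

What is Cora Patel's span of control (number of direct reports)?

3

Cora Patel directly manages Carmen Jansen, Hope Vargas, Gretchen Mori. That is 3 direct reports.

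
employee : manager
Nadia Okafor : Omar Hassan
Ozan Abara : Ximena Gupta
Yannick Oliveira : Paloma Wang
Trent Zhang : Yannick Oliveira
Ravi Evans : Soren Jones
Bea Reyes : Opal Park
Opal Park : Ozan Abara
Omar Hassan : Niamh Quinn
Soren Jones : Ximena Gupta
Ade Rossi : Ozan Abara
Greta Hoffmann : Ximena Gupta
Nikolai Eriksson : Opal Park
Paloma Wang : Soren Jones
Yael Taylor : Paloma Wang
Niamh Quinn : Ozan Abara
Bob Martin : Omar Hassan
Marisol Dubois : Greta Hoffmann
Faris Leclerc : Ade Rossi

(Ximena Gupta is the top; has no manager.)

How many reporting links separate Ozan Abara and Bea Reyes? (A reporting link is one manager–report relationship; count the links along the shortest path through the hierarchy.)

2

Bea Reyes is in Ozan Abara's organization: the chain from Bea Reyes up to Ozan Abara is Bea Reyes → Opal Park → Ozan Abara, which is 2 links.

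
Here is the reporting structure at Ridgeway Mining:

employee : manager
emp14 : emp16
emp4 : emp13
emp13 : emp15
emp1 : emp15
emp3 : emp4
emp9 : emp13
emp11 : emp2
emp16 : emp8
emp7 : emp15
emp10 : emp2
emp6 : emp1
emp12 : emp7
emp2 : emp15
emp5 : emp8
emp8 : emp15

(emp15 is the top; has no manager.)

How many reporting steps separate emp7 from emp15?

Chain from emp7 up to emp15: emp7 → emp15. That is 1 step up, so emp7 is 1 level below emp15.

1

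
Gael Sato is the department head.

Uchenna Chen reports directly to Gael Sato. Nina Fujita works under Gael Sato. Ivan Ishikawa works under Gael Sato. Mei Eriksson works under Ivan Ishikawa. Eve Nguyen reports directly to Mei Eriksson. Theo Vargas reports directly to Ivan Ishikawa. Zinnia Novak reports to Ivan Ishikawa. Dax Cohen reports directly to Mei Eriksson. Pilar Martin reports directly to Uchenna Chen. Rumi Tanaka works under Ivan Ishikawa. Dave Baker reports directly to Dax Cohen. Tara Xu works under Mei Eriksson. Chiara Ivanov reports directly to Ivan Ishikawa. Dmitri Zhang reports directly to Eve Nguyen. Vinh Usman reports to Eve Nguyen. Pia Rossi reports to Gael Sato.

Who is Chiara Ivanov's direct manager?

Chiara Ivanov reports directly to Ivan Ishikawa.

Ivan Ishikawa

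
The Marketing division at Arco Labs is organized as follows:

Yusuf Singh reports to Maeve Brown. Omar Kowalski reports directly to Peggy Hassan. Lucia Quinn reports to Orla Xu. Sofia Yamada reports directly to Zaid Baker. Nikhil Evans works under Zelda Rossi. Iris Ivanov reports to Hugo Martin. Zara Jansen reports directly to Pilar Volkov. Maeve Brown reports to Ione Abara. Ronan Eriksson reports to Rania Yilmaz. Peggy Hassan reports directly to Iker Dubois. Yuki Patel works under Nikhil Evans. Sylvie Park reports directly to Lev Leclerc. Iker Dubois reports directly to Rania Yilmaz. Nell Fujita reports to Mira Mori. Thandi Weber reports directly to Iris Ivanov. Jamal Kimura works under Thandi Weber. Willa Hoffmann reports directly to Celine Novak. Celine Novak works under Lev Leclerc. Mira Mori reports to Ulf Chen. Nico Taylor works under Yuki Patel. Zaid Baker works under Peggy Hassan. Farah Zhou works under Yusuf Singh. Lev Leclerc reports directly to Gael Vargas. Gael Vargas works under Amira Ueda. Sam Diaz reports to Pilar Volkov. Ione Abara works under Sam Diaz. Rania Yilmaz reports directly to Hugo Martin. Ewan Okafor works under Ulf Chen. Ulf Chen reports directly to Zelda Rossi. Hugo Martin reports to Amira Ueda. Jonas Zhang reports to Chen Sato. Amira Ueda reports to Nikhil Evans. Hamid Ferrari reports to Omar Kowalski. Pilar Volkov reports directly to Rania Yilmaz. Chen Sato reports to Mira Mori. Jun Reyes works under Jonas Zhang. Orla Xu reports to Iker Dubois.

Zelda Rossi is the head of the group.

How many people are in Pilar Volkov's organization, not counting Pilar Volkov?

Pilar Volkov directly manages Sam Diaz, Zara Jansen. Under Sam Diaz: Ione Abara, Maeve Brown, Yusuf Singh, Farah Zhou (4). Zara Jansen has no reports. So Pilar Volkov's organization is 2 direct reports plus everyone under them: 5 + 1 = 6.

6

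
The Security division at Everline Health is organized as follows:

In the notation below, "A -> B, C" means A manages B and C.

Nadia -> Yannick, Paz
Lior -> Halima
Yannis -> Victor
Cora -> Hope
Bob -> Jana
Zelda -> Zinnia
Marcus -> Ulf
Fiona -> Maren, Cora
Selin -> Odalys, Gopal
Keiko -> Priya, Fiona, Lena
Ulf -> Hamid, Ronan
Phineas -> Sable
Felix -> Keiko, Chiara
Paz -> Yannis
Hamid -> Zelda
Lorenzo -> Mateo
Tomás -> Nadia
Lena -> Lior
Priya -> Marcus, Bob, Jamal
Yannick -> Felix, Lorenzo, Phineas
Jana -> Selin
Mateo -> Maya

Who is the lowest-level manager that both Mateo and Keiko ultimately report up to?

Mateo's chain of managers is Lorenzo, Yannick, Nadia, Tomás. Keiko's chain of managers is Felix, Yannick, Nadia, Tomás. The first manager that appears in both chains is Yannick.

Yannick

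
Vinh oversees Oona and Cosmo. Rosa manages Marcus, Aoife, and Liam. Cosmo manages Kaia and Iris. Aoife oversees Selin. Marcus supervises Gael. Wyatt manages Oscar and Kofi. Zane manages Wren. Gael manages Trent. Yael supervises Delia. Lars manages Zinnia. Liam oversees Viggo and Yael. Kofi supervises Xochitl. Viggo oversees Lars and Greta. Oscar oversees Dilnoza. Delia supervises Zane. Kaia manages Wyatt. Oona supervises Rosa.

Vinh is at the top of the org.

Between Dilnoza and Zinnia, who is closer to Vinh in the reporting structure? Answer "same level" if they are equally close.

Dilnoza

Dilnoza is 5 levels below Vinh; Zinnia is 6. Dilnoza is higher.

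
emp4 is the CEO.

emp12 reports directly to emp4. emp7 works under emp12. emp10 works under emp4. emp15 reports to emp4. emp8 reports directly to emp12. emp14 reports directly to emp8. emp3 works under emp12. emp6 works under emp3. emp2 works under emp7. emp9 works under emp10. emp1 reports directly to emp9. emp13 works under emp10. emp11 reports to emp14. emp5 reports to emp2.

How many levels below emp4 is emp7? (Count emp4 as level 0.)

2

Chain from emp7 up to emp4: emp7 → emp12 → emp4. That is 2 steps up, so emp7 is 2 levels below emp4.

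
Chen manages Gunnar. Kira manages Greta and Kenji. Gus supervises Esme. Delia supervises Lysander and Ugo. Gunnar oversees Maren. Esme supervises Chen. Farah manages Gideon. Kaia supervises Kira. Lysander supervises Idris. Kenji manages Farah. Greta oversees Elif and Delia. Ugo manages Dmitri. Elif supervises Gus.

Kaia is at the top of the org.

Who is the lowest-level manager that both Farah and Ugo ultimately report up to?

Kira

Farah's chain of managers is Kenji, Kira, Kaia. Ugo's chain of managers is Delia, Greta, Kira, Kaia. The first manager that appears in both chains is Kira.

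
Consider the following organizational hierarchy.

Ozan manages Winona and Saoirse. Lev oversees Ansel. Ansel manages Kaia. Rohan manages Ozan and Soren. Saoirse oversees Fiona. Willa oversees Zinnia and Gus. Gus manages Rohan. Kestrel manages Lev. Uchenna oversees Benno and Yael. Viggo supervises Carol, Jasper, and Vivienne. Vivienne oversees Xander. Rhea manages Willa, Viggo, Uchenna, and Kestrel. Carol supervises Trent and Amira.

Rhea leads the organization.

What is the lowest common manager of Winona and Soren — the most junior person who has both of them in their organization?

Rohan

Winona's chain of managers is Ozan, Rohan, Gus, Willa, Rhea. Soren's chain of managers is Rohan, Gus, Willa, Rhea. The first manager that appears in both chains is Rohan.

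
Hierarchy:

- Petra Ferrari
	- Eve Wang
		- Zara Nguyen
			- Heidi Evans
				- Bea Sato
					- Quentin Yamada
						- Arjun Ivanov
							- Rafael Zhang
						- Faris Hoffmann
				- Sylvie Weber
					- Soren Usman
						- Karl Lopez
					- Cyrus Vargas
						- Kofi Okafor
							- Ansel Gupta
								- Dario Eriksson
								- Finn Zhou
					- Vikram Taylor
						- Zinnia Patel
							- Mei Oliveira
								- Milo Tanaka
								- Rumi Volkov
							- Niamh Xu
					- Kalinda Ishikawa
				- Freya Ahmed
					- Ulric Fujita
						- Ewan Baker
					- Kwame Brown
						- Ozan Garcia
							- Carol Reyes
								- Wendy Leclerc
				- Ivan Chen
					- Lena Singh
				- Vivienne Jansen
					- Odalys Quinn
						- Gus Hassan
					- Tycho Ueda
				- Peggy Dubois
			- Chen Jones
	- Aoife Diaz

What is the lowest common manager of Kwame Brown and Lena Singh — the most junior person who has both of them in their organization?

Kwame Brown's chain of managers is Freya Ahmed, Heidi Evans, Zara Nguyen, Eve Wang, Petra Ferrari. Lena Singh's chain of managers is Ivan Chen, Heidi Evans, Zara Nguyen, Eve Wang, Petra Ferrari. The first manager that appears in both chains is Heidi Evans.

Heidi Evans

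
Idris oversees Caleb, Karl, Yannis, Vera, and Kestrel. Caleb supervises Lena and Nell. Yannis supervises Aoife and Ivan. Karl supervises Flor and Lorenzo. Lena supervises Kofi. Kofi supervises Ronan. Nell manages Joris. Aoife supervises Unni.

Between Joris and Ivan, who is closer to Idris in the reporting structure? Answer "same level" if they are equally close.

Joris is 3 levels below Idris; Ivan is 2. Ivan is higher.

Ivan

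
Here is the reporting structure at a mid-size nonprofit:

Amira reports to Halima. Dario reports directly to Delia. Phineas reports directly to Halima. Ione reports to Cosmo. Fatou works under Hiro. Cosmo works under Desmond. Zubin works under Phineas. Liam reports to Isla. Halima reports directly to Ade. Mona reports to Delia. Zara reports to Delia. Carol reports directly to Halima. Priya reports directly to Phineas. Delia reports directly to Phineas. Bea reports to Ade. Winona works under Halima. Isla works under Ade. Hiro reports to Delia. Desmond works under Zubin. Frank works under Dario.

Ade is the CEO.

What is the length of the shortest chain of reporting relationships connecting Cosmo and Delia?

4

Cosmo is 3 levels below Phineas, and Delia is 1 level below Phineas (their lowest common manager). The shortest path runs up from Cosmo to Phineas and back down to Delia: 3 + 1 = 4 links.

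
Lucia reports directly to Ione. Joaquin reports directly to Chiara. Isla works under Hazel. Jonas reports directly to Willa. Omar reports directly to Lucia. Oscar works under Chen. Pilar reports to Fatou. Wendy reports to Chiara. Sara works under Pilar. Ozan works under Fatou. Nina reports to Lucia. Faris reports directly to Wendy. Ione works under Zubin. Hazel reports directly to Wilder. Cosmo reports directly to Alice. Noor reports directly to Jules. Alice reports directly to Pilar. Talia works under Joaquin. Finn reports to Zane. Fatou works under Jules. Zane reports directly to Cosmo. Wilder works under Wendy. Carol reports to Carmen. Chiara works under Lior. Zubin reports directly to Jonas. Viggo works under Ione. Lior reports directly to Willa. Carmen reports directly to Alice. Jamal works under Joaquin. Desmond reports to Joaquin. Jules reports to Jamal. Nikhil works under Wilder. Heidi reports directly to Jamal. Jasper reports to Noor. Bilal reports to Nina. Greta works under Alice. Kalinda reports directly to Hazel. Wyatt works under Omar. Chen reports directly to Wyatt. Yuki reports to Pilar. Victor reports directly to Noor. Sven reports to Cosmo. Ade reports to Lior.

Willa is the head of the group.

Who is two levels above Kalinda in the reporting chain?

Kalinda reports to Hazel, and Hazel reports to Wilder. So Kalinda's skip-level manager is Wilder.

Wilder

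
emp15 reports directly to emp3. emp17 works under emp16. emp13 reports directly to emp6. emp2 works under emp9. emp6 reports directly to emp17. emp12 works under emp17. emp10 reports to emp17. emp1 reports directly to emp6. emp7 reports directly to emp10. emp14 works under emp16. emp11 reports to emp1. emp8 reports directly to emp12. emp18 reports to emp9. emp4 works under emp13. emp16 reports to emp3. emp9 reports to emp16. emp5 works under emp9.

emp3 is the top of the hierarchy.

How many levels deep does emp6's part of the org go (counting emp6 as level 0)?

2

The longest chain under emp6 runs emp6 → emp1 → emp11, which is 2 levels below emp6.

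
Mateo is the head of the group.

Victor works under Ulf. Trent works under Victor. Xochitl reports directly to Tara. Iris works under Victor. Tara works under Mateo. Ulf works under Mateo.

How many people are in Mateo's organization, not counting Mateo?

Mateo directly manages Tara, Ulf. Under Tara: Xochitl (1). Under Ulf: Victor, Trent, Iris (3). So Mateo's organization is 2 direct reports plus everyone under them: 2 + 4 = 6.

6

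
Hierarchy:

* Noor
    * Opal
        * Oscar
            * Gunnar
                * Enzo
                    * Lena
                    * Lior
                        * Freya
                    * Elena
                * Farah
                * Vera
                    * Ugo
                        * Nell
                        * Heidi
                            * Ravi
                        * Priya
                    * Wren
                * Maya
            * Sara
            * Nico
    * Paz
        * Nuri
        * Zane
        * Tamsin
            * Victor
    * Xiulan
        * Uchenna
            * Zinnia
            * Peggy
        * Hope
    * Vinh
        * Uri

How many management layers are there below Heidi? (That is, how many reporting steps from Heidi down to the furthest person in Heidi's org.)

1

The longest chain under Heidi runs Heidi → Ravi, which is 1 level below Heidi.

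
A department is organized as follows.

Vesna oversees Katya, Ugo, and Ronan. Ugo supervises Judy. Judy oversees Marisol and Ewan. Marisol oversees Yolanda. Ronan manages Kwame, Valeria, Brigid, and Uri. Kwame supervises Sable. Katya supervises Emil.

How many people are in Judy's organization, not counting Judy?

3

Judy directly manages Marisol, Ewan. Under Marisol: Yolanda (1). Ewan has no reports. So Judy's organization is 2 direct reports plus everyone under them: 2 + 1 = 3.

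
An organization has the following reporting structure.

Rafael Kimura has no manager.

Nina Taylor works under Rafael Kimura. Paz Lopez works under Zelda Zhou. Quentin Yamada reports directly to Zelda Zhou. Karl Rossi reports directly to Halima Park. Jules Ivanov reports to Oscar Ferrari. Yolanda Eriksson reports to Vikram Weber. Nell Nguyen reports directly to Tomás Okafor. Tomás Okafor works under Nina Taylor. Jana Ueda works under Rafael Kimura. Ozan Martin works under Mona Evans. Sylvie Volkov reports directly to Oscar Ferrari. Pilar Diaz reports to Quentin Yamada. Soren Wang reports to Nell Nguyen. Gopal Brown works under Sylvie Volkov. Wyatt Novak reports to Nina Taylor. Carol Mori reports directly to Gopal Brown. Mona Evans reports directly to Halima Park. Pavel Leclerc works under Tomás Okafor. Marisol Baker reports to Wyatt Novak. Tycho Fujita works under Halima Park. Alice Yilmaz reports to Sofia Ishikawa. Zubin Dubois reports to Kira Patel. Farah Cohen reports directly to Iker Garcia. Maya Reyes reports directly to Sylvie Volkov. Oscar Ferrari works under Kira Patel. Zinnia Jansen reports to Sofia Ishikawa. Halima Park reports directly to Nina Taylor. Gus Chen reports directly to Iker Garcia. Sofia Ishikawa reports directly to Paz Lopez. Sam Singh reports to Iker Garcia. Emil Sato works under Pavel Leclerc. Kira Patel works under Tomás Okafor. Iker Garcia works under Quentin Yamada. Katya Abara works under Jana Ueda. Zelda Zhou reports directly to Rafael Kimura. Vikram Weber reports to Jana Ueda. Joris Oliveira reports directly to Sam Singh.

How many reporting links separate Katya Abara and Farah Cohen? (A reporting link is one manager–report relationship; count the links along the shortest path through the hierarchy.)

6

Katya Abara is 2 levels below Rafael Kimura, and Farah Cohen is 4 levels below Rafael Kimura (their lowest common manager). The shortest path runs up from Katya Abara to Rafael Kimura and back down to Farah Cohen: 2 + 4 = 6 links.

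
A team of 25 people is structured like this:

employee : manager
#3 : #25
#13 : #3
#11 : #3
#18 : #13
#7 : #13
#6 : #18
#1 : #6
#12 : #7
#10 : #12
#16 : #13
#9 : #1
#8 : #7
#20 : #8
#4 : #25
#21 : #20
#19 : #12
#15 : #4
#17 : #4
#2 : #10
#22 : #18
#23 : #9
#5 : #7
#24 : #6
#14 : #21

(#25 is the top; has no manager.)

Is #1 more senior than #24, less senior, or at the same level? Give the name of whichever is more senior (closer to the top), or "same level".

same level

Both #1 and #24 are 5 levels below #25.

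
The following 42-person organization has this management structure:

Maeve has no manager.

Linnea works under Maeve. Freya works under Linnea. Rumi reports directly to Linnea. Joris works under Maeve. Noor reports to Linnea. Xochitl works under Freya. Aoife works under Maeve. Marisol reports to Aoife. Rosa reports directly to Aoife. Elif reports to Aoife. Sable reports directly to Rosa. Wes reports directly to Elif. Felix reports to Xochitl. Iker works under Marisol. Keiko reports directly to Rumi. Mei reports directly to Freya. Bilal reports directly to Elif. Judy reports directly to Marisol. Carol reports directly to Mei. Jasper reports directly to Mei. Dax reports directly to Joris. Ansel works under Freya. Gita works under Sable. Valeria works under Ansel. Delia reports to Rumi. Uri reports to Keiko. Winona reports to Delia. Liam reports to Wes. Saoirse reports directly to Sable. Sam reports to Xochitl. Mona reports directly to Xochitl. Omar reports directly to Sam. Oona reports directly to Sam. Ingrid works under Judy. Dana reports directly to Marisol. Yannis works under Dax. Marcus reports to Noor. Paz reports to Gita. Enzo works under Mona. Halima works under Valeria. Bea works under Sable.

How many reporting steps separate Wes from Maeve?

3

Chain from Wes up to Maeve: Wes → Elif → Aoife → Maeve. That is 3 steps up, so Wes is 3 levels below Maeve.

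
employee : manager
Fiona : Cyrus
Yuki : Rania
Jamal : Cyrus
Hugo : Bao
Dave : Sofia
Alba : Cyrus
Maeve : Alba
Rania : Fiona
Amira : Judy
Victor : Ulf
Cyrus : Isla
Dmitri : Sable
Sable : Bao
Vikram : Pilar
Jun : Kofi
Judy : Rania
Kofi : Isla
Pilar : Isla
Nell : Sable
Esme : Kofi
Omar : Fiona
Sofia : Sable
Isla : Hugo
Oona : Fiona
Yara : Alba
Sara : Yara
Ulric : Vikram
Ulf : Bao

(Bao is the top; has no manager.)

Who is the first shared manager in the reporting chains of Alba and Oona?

Alba's chain of managers is Cyrus, Isla, Hugo, Bao. Oona's chain of managers is Fiona, Cyrus, Isla, Hugo, Bao. The first manager that appears in both chains is Cyrus.

Cyrus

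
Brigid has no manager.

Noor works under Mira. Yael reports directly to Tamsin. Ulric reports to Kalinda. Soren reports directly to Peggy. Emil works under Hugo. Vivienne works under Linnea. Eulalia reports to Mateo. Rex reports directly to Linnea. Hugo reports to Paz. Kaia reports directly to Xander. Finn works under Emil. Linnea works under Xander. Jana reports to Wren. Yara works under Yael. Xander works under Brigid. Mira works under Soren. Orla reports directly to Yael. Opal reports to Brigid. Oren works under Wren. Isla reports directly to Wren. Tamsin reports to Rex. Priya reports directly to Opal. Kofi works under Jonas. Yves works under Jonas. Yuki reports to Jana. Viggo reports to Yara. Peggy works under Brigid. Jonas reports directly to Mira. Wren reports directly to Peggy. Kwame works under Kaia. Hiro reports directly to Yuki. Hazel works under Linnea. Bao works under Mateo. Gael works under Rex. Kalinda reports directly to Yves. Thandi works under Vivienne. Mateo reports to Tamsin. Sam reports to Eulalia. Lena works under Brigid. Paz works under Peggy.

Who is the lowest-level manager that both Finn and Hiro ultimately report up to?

Peggy

Finn's chain of managers is Emil, Hugo, Paz, Peggy, Brigid. Hiro's chain of managers is Yuki, Jana, Wren, Peggy, Brigid. The first manager that appears in both chains is Peggy.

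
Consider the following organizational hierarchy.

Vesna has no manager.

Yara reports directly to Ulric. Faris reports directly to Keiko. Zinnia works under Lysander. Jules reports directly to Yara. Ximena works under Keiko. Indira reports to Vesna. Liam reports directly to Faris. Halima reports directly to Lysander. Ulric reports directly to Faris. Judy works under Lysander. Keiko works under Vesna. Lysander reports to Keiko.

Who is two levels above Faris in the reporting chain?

Faris reports to Keiko, and Keiko reports to Vesna. So Faris's skip-level manager is Vesna.

Vesna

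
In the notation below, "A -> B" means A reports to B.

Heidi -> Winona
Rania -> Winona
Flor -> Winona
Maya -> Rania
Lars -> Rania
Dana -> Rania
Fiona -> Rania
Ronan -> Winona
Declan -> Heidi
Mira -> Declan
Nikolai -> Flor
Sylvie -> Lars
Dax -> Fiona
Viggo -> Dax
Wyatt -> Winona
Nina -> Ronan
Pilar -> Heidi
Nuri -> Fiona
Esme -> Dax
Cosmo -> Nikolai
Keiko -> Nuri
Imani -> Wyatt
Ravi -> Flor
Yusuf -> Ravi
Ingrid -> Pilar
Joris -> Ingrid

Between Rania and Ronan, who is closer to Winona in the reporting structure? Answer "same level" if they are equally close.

same level

Both Rania and Ronan are 1 level below Winona.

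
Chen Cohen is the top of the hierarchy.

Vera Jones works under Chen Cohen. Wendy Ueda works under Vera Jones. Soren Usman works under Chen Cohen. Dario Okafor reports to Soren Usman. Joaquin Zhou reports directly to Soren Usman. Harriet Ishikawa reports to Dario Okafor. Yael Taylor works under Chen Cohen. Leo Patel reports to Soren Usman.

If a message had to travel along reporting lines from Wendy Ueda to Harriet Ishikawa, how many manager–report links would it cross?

Wendy Ueda is 2 levels below Chen Cohen, and Harriet Ishikawa is 3 levels below Chen Cohen (their lowest common manager). The shortest path runs up from Wendy Ueda to Chen Cohen and back down to Harriet Ishikawa: 2 + 3 = 5 links.

5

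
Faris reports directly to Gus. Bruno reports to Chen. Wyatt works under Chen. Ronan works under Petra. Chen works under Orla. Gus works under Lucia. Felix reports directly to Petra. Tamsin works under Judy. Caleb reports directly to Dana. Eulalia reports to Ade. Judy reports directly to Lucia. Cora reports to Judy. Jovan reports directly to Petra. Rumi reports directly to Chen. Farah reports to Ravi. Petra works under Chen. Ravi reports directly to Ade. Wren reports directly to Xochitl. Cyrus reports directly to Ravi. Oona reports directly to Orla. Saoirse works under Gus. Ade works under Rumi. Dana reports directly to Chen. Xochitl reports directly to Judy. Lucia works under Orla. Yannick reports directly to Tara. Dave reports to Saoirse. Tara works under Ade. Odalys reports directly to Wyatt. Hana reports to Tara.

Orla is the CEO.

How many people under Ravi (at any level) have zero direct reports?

2

The people in Ravi's organization with no one reporting to them are Farah, Cyrus. That is 2.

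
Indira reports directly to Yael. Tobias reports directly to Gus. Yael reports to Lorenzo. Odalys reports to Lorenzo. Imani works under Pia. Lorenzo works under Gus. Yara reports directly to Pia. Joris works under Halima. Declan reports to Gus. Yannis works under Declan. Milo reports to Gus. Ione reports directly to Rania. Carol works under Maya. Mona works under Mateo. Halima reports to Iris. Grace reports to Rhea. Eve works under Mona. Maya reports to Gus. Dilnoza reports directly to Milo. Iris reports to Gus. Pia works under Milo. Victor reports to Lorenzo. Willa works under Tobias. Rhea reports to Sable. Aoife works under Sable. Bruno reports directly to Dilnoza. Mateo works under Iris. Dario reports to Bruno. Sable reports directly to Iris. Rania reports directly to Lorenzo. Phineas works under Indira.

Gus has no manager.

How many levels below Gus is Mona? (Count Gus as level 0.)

Chain from Mona up to Gus: Mona → Mateo → Iris → Gus. That is 3 steps up, so Mona is 3 levels below Gus.

3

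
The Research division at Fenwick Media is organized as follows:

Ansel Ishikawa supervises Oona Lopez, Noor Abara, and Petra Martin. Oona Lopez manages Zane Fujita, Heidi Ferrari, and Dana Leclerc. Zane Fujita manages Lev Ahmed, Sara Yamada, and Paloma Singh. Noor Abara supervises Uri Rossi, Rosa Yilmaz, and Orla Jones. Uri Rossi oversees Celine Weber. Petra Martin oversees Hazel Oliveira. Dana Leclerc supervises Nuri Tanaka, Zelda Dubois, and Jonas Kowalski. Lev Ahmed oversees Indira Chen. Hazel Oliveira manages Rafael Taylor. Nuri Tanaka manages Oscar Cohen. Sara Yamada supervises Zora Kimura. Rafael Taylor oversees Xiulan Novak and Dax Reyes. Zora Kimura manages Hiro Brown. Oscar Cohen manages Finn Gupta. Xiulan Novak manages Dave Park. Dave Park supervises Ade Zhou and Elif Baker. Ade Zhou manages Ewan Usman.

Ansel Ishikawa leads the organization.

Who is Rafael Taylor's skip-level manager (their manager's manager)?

Petra Martin

Rafael Taylor reports to Hazel Oliveira, and Hazel Oliveira reports to Petra Martin. So Rafael Taylor's skip-level manager is Petra Martin.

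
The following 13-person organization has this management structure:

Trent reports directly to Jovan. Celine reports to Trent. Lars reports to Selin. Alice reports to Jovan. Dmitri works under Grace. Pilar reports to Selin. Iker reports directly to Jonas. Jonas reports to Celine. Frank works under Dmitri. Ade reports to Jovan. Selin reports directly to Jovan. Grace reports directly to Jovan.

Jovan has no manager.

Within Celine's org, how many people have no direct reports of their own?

1

The only person in Celine's organization with no one reporting to them is Iker. That is 1.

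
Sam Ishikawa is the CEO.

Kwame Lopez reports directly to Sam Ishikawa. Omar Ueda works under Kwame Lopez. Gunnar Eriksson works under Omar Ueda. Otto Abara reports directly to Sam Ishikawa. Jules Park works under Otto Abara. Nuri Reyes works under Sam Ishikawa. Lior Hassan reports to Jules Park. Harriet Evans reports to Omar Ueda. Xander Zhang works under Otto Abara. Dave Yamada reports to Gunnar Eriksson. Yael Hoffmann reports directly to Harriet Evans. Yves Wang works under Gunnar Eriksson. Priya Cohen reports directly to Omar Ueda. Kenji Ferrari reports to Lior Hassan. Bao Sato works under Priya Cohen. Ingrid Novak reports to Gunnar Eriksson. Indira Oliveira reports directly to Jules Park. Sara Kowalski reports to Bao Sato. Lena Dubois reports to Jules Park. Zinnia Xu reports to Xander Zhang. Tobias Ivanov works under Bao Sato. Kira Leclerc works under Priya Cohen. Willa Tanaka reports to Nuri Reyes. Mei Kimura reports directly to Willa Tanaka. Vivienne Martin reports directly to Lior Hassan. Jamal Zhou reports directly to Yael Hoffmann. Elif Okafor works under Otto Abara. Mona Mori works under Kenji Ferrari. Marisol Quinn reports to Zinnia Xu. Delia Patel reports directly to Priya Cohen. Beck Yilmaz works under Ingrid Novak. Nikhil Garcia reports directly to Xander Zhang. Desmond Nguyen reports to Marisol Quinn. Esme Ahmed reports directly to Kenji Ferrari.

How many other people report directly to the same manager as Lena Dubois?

2

Lena Dubois reports to Jules Park. Jules Park's other direct reports are Lior Hassan, Indira Oliveira — 2 peers.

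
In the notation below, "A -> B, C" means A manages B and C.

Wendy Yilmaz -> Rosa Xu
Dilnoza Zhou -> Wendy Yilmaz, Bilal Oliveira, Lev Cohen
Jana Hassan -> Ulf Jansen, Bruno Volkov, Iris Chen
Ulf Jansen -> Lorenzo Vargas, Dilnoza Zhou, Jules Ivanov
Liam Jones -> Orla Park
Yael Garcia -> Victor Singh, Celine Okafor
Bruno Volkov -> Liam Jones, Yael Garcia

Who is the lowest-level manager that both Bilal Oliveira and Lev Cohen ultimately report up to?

Dilnoza Zhou

Bilal Oliveira's chain of managers is Dilnoza Zhou, Ulf Jansen, Jana Hassan. Lev Cohen's chain of managers is Dilnoza Zhou, Ulf Jansen, Jana Hassan. The first manager that appears in both chains is Dilnoza Zhou.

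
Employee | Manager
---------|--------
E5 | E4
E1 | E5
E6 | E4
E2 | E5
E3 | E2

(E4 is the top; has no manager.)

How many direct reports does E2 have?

1

E2 directly manages E3. That is 1 direct report.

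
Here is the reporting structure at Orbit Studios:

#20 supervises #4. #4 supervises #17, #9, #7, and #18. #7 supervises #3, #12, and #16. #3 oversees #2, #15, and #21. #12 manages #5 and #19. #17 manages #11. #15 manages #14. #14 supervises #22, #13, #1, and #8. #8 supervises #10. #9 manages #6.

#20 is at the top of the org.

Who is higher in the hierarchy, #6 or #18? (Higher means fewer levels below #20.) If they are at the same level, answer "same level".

#6 is 3 levels below #20; #18 is 2. #18 is higher.

#18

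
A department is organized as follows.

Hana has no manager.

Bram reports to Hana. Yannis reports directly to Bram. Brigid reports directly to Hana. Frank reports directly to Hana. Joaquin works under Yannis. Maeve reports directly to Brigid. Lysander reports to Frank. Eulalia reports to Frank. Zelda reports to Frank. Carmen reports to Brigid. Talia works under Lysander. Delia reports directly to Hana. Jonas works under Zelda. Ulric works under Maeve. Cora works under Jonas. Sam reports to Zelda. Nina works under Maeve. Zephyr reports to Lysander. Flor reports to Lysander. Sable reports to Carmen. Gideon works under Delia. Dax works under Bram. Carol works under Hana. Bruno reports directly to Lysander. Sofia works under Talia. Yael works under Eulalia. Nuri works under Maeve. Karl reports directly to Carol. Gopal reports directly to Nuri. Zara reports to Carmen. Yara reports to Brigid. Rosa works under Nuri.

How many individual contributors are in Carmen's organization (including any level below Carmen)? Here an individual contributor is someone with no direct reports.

The people in Carmen's organization with no one reporting to them are Zara, Sable. That is 2.

2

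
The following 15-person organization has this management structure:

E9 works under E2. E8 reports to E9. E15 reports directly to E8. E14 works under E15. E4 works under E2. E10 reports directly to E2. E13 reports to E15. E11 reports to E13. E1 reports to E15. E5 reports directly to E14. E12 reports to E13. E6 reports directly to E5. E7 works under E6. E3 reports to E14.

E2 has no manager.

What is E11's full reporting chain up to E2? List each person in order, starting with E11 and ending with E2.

E11 reports to E13. E13 reports to E15. E15 reports to E8. E8 reports to E9. E9 reports to E2. E2 is at the top.

E11 -> E13 -> E15 -> E8 -> E9 -> E2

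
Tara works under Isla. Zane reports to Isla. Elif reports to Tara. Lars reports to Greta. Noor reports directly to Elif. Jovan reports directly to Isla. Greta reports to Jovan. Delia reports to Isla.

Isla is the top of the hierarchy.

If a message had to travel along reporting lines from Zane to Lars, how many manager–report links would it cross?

4

Zane is 1 level below Isla, and Lars is 3 levels below Isla (their lowest common manager). The shortest path runs up from Zane to Isla and back down to Lars: 1 + 3 = 4 links.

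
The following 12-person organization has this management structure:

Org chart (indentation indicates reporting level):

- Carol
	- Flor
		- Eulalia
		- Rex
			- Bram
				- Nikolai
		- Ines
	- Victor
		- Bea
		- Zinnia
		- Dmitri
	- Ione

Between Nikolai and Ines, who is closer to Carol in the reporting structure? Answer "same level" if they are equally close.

Ines

Nikolai is 4 levels below Carol; Ines is 2. Ines is higher.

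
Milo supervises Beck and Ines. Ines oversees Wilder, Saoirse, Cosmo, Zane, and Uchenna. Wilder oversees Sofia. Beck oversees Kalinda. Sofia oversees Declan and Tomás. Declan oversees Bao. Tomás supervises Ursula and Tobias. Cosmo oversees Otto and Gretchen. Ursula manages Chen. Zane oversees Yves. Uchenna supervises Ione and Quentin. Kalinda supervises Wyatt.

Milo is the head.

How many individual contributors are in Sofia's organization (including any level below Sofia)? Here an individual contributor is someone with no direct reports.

The people in Sofia's organization with no one reporting to them are Tobias, Chen, Bao. That is 3.

3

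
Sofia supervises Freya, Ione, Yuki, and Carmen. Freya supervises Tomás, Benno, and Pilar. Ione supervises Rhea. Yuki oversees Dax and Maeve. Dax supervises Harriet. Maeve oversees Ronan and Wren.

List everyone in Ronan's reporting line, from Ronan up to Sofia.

Ronan reports to Maeve. Maeve reports to Yuki. Yuki reports to Sofia. Sofia is at the top.

Ronan -> Maeve -> Yuki -> Sofia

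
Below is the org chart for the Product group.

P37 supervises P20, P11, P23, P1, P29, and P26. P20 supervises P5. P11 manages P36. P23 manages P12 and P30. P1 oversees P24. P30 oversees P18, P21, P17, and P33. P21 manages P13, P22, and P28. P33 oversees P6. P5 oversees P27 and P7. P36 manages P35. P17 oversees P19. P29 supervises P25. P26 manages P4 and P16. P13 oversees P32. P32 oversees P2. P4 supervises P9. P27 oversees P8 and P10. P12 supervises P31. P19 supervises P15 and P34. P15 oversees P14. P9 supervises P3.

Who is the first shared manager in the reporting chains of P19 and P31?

P23

P19's chain of managers is P17, P30, P23, P37. P31's chain of managers is P12, P23, P37. The first manager that appears in both chains is P23.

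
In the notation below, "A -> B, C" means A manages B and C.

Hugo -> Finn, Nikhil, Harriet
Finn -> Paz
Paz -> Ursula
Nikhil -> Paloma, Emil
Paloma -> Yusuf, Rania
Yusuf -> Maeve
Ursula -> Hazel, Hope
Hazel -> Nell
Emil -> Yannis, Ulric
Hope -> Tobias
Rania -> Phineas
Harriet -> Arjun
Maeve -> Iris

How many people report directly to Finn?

Finn directly manages Paz. That is 1 direct report.

1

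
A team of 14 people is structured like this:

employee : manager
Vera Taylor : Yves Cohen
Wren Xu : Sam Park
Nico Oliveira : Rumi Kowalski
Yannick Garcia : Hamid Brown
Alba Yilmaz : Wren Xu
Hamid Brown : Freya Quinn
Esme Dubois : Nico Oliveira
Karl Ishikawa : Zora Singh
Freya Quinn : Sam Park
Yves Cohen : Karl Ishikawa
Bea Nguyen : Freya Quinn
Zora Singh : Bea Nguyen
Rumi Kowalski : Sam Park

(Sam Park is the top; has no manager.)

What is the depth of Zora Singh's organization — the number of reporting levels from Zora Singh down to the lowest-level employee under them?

The longest chain under Zora Singh runs Zora Singh → Karl Ishikawa → Yves Cohen → Vera Taylor, which is 3 levels below Zora Singh.

3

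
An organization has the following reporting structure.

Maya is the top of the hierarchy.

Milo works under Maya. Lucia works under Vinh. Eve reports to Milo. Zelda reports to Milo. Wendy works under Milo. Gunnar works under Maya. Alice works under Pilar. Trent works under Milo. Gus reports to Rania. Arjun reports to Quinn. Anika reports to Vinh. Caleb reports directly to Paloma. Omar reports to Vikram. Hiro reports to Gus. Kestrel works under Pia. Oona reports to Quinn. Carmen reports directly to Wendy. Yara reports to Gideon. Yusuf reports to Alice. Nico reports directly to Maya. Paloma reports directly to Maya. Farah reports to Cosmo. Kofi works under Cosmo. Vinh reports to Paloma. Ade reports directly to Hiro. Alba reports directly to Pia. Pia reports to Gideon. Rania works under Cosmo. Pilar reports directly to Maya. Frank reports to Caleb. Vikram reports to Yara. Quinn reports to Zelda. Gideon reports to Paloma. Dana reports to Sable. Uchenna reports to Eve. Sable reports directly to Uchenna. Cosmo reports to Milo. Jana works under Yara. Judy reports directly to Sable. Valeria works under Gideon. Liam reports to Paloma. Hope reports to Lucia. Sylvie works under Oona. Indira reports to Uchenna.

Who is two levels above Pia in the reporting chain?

Pia reports to Gideon, and Gideon reports to Paloma. So Pia's skip-level manager is Paloma.

Paloma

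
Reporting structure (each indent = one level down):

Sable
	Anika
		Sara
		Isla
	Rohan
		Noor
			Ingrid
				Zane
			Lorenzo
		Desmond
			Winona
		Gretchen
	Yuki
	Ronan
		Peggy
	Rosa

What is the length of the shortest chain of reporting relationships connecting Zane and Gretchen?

Zane is 3 levels below Rohan, and Gretchen is 1 level below Rohan (their lowest common manager). The shortest path runs up from Zane to Rohan and back down to Gretchen: 3 + 1 = 4 links.

4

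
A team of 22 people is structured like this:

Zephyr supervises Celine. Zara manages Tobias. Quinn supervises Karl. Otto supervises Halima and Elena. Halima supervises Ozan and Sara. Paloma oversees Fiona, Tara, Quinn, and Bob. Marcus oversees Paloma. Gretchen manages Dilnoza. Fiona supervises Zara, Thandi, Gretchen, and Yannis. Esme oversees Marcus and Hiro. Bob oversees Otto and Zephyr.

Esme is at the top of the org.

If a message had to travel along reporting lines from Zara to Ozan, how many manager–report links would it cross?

Zara is 2 levels below Paloma, and Ozan is 4 levels below Paloma (their lowest common manager). The shortest path runs up from Zara to Paloma and back down to Ozan: 2 + 4 = 6 links.

6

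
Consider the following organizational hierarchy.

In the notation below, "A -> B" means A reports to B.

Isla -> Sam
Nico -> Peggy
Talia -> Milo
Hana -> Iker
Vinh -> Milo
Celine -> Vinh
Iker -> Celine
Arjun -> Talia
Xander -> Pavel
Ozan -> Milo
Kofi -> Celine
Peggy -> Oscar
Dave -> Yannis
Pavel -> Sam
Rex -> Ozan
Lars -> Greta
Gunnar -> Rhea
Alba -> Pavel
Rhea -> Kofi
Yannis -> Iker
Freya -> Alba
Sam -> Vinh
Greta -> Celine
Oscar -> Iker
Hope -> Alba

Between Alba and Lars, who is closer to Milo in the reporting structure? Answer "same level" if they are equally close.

Both Alba and Lars are 4 levels below Milo.

same level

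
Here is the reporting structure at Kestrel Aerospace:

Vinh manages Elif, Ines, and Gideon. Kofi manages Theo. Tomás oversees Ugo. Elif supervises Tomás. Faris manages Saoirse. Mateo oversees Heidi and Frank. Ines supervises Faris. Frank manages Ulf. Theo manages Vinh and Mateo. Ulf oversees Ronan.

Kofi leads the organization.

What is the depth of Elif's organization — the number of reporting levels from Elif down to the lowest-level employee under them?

The longest chain under Elif runs Elif → Tomás → Ugo, which is 2 levels below Elif.

2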